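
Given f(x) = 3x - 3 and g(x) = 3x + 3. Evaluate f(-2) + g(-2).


f(-2) = -9
g(-2) = -3
Sum = -12

-12


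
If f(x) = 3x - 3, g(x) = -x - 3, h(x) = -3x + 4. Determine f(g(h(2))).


h(2) = -2
g(-2) = -1
f(-1) = -6

-6


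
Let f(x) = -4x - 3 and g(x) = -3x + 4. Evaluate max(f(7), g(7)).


f(7) = -31
g(7) = -17
max = -17

-17


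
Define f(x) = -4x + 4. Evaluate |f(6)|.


f(6) = -20
|-20| = 20

20


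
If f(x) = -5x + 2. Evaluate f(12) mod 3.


2


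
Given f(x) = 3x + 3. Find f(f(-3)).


f(-3) = -6
f(-6) = -15

-15


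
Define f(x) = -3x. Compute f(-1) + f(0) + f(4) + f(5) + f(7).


f(-1) = 3
f(0) = 0
f(4) = -12
f(5) = -15
f(7) = -21
Sum = -45

-45


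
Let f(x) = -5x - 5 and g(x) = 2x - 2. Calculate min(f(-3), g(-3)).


f(-3) = 10
g(-3) = -8
min = -8

-8


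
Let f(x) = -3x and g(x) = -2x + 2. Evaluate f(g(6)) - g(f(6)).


f(g(6)) = 30
g(f(6)) = 38
Difference = -8

-8


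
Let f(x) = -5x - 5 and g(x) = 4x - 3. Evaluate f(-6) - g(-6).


f(-6) = 25
g(-6) = -27
Difference = 52

52


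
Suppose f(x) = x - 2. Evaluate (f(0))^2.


f(0) = -2
(-2)^2 = 4

4


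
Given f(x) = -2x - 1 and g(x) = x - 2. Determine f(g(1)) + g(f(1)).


-4


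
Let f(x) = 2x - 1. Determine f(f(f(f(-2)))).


f(-2) = -5
f(-5) = -11
f(-11) = -23
f(-23) = -47

-47


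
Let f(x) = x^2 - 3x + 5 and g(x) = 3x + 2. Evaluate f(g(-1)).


g(-1) = -1
f(-1) = 1*(-1)^2 - 3*(-1) + 5 = 9

9


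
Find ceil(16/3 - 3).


16/3 = 5.3333
5.3333 - 3 = 2.3333
ceil(2.3333) = 3

3


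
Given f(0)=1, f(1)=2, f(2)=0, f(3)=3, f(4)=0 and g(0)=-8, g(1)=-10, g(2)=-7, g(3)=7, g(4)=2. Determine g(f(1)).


f(1) = 2
g(2) = -7

-7


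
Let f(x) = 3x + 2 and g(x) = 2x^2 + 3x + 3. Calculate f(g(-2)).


g(-2) = 5
f(5) = 17

17


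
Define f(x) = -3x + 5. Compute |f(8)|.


f(8) = -19
|-19| = 19

19


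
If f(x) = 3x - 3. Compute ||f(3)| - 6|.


f(3) = 6
|6| = 6
|6 - 6| = 0

0


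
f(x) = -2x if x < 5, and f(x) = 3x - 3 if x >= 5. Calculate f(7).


7 satisfies x >= 5
f(7) = 18

18


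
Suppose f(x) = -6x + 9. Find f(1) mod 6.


f(1) = 3
3 mod 6 = 3

3


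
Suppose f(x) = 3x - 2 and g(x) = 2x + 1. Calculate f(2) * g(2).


f(2) = 4
g(2) = 5
Product = 20

20


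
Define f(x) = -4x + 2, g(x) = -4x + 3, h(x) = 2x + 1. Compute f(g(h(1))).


h(1) = 3
g(3) = -9
f(-9) = 38

38


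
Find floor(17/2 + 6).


17/2 = 8.5
8.5 + 6 = 14.5
floor(14.5) = 14

14


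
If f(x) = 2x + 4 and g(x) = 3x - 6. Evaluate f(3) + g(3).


f(3) = 10
g(3) = 3
Sum = 13

13


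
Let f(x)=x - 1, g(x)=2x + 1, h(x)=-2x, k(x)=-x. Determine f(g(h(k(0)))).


0


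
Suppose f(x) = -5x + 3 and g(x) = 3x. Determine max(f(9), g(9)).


f(9) = -42
g(9) = 27
max = 27

27


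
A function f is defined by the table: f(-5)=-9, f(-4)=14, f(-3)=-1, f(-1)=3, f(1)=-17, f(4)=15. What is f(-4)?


Reading from the table at x = -4

14


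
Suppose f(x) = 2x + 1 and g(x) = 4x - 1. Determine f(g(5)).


39


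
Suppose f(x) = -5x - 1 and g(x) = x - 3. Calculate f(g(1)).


g(1) = -2
f(-2) = 9

9


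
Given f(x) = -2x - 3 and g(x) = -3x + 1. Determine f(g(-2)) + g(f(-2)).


f(g(-2)) = -17
g(f(-2)) = -2
Sum = -19

-19


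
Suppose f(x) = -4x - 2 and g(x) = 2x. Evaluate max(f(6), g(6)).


f(6) = -26
g(6) = 12
max = 12

12


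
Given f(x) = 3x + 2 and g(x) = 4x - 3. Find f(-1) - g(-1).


f(-1) = -1
g(-1) = -7
Difference = 6

6


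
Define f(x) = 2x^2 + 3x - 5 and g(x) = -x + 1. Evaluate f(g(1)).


g(1) = 0
f(0) = 2*(0)^2 + 3*(0) - 5 = -5

-5


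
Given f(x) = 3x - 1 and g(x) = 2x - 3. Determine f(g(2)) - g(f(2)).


f(g(2)) = 2
g(f(2)) = 7
Difference = -5

-5


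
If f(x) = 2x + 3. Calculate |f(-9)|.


f(-9) = -15
|-15| = 15

15


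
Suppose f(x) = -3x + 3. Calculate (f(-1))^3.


216


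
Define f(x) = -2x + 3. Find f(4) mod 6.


f(4) = -5
-5 mod 6 = 1

1


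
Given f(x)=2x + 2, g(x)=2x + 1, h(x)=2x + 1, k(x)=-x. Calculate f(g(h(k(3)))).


k(3) = -3
h(-3) = -5
g(-5) = -9
f(-9) = -16

-16


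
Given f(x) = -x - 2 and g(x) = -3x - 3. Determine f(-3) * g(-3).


6


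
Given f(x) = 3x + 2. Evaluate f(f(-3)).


f(-3) = -7
f(-7) = -19

-19


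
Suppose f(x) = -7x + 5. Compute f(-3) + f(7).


f(-3) = 26
f(7) = -44
Sum = -18

-18


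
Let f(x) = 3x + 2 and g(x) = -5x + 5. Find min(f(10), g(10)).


f(10) = 32
g(10) = -45
min = -45

-45


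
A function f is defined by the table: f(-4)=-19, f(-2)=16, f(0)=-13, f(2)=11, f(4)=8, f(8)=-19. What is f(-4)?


Reading from the table at x = -4

-19


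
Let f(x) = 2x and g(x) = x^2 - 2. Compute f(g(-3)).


g(-3) = 7
f(7) = 14

14


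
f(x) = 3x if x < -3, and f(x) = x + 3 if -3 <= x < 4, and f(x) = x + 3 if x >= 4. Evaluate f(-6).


-18


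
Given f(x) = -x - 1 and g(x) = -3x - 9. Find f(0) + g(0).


f(0) = -1
g(0) = -9
Sum = -10

-10


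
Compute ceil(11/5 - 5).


11/5 = 2.2
2.2 - 5 = -2.8
ceil(-2.8) = -2

-2


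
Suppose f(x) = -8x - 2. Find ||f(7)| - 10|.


f(7) = -58
|-58| = 58
|58 - 10| = 48

48


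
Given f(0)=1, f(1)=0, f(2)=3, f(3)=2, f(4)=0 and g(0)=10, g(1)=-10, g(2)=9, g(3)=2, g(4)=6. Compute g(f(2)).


f(2) = 3
g(3) = 2

2


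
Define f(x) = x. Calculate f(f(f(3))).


f(3) = 3
f(3) = 3
f(3) = 3

3


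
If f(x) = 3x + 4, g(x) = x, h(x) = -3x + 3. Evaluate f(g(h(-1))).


h(-1) = 6
g(6) = 6
f(6) = 22

22


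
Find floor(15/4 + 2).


15/4 = 3.75
3.75 + 2 = 5.75
floor(5.75) = 5

5


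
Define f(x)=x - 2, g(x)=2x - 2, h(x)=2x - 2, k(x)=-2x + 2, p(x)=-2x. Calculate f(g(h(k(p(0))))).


p(0) = 0
k(0) = 2
h(2) = 2
g(2) = 2
f(2) = 0

0


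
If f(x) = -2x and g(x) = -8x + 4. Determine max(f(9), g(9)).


f(9) = -18
g(9) = -68
max = -18

-18


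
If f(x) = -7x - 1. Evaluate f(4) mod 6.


f(4) = -29
-29 mod 6 = 1

1


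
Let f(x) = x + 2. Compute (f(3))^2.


f(3) = 5
(5)^2 = 25

25


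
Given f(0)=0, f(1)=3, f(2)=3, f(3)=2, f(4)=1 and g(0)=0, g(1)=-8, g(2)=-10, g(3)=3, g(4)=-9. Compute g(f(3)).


f(3) = 2
g(2) = -10

-10


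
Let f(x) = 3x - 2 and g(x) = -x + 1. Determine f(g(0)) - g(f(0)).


f(g(0)) = 1
g(f(0)) = 3
Difference = -2

-2


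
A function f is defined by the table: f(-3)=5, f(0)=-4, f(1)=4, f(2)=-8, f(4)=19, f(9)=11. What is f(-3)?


Reading from the table at x = -3

5


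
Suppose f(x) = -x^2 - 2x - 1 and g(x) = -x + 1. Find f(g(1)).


g(1) = 0
f(0) = (-1)*(0)^2 - 2*(0) - 1 = -1

-1


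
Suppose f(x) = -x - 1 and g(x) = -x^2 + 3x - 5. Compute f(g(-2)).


g(-2) = -15
f(-15) = 14

14


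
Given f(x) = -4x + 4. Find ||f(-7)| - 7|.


f(-7) = 32
|32| = 32
|32 - 7| = 25

25


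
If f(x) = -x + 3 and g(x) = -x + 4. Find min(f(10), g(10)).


-7


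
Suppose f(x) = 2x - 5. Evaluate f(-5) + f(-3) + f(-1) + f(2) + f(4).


f(-5) = -15
f(-3) = -11
f(-1) = -7
f(2) = -1
f(4) = 3
Sum = -31

-31


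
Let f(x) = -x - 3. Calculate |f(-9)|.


f(-9) = 6
|6| = 6

6


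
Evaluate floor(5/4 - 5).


5/4 = 1.25
1.25 - 5 = -3.75
floor(-3.75) = -4

-4


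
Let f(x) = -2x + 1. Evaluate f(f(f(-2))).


f(-2) = 5
f(5) = -9
f(-9) = 19

19


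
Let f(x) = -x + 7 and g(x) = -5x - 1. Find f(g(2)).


18


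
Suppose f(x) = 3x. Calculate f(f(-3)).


f(-3) = -9
f(-9) = -27

-27


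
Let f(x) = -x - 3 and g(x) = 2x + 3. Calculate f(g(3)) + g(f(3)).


f(g(3)) = -12
g(f(3)) = -9
Sum = -21

-21


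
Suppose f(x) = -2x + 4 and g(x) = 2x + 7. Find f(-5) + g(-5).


f(-5) = 14
g(-5) = -3
Sum = 11

11


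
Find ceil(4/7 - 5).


4/7 = 0.5714
0.5714 - 5 = -4.4286
ceil(-4.4286) = -4

-4


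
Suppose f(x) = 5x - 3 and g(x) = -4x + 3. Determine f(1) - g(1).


f(1) = 2
g(1) = -1
Difference = 3

3


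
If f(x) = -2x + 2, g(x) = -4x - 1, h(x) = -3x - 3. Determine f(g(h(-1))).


h(-1) = 0
g(0) = -1
f(-1) = 4

4


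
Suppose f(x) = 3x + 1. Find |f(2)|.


f(2) = 7
|7| = 7

7


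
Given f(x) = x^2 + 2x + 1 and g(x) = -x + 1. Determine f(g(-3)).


25


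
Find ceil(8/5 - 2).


8/5 = 1.6
1.6 - 2 = -0.4
ceil(-0.4) = 0

0


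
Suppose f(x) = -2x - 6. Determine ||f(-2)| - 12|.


f(-2) = -2
|-2| = 2
|2 - 12| = 10

10


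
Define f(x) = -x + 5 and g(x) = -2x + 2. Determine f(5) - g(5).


f(5) = 0
g(5) = -8
Difference = 8

8


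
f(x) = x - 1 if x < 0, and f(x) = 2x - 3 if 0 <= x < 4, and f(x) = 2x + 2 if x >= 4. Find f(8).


8 satisfies x >= 4
f(8) = 18

18


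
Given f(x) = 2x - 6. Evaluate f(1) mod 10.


f(1) = -4
-4 mod 10 = 6

6


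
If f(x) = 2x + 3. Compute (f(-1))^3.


f(-1) = 1
(1)^3 = 1

1


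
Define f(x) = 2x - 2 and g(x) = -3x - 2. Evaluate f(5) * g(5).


-136


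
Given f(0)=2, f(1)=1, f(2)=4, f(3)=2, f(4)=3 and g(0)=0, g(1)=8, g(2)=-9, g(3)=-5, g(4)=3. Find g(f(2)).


3


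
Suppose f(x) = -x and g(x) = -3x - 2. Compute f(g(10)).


g(10) = -32
f(-32) = 32

32


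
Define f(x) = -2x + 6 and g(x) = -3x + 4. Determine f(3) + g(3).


f(3) = 0
g(3) = -5
Sum = -5

-5


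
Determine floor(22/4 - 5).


22/4 = 5.5
5.5 - 5 = 0.5
floor(0.5) = 0

0


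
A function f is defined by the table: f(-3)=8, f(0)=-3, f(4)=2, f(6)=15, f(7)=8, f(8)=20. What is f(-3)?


Reading from the table at x = -3

8


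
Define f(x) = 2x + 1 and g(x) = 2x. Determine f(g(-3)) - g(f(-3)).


f(g(-3)) = -11
g(f(-3)) = -10
Difference = -1

-1


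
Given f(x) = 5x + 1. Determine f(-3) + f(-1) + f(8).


f(-3) = -14
f(-1) = -4
f(8) = 41
Sum = 23

23


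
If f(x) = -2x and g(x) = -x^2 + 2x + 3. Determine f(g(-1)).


0


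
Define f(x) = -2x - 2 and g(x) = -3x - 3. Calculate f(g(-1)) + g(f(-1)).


f(g(-1)) = -2
g(f(-1)) = -3
Sum = -5

-5


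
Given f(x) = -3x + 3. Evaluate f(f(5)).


f(5) = -12
f(-12) = 39

39


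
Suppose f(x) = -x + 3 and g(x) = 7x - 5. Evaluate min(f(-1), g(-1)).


-12


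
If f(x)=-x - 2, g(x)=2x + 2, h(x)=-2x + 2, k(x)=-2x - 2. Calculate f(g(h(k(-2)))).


k(-2) = 2
h(2) = -2
g(-2) = -2
f(-2) = 0

0


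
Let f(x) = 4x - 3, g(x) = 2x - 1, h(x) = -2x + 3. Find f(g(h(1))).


1


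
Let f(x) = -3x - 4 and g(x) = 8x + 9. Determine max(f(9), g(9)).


f(9) = -31
g(9) = 81
max = 81

81


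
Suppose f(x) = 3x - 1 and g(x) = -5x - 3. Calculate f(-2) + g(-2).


f(-2) = -7
g(-2) = 7
Sum = 0

0


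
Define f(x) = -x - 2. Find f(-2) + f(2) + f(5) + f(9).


-22


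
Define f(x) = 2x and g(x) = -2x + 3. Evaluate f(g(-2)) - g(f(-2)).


f(g(-2)) = 14
g(f(-2)) = 11
Difference = 3

3


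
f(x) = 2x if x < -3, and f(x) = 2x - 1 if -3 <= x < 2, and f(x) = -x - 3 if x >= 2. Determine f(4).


4 satisfies x >= 2
f(4) = -7

-7


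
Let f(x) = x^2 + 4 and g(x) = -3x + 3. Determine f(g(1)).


g(1) = 0
f(0) = 1*(0)^2 + 4 = 4

4


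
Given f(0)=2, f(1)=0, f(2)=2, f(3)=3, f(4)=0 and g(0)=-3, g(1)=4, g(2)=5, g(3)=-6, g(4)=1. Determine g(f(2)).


f(2) = 2
g(2) = 5

5


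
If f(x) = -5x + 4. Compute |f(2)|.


f(2) = -6
|-6| = 6

6


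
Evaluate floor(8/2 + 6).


8/2 = 4
4 + 6 = 10
floor(10) = 10

10


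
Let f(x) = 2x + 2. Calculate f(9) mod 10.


0


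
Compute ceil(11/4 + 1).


11/4 = 2.75
2.75 + 1 = 3.75
ceil(3.75) = 4

4


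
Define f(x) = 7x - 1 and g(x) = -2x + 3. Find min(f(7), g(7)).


f(7) = 48
g(7) = -11
min = -11

-11


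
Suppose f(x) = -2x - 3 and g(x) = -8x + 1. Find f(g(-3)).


g(-3) = 25
f(25) = -53

-53


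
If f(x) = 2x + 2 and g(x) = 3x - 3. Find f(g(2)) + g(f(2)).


f(g(2)) = 8
g(f(2)) = 15
Sum = 23

23


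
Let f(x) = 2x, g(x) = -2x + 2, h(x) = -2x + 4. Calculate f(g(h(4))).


20


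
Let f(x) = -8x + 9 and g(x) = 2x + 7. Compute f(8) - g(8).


f(8) = -55
g(8) = 23
Difference = -78

-78


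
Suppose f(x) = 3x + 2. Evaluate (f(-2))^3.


f(-2) = -4
(-4)^3 = -64

-64


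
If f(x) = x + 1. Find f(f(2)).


f(2) = 3
f(3) = 4

4


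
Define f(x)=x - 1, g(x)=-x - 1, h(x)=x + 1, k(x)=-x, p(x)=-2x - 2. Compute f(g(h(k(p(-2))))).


p(-2) = 2
k(2) = -2
h(-2) = -1
g(-1) = 0
f(0) = -1

-1


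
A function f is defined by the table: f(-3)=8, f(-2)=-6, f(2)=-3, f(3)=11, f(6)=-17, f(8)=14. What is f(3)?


Reading from the table at x = 3

11


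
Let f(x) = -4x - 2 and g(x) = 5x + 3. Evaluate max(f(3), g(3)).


f(3) = -14
g(3) = 18
max = 18

18


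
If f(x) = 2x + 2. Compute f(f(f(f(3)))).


f(3) = 8
f(8) = 18
f(18) = 38
f(38) = 78

78


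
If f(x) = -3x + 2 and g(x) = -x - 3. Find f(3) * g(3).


f(3) = -7
g(3) = -6
Product = 42

42


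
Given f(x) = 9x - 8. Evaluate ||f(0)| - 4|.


f(0) = -8
|-8| = 8
|8 - 4| = 4

4


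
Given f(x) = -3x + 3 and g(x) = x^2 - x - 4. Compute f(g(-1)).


g(-1) = -2
f(-2) = 9

9


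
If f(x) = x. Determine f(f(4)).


4


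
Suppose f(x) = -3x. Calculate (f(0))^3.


f(0) = 0
(0)^3 = 0

0


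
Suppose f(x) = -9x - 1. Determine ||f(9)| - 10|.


72


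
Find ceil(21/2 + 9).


21/2 = 10.5
10.5 + 9 = 19.5
ceil(19.5) = 20

20


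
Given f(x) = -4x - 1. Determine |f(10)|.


f(10) = -41
|-41| = 41

41


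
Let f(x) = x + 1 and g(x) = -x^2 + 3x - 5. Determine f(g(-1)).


g(-1) = -9
f(-9) = -8

-8


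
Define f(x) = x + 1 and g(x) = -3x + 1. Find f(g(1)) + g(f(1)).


-6


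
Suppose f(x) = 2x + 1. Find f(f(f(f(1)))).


f(1) = 3
f(3) = 7
f(7) = 15
f(15) = 31

31


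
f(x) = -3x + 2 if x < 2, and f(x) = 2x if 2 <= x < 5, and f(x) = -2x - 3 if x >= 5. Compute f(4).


4 satisfies 2 <= x < 5
f(4) = 8

8


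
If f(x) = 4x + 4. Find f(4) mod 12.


f(4) = 20
20 mod 12 = 8

8


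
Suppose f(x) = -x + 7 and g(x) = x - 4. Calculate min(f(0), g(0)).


f(0) = 7
g(0) = -4
min = -4

-4


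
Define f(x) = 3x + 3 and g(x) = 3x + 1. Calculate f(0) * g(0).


f(0) = 3
g(0) = 1
Product = 3

3


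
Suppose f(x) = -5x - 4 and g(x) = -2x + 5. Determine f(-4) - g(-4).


f(-4) = 16
g(-4) = 13
Difference = 3

3


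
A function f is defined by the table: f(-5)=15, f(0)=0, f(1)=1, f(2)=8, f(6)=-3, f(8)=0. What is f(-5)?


Reading from the table at x = -5

15


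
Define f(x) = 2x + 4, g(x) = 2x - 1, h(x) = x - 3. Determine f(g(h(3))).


2


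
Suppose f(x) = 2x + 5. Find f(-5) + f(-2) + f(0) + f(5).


f(-5) = -5
f(-2) = 1
f(0) = 5
f(5) = 15
Sum = 16

16


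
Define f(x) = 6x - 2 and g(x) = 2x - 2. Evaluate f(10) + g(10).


f(10) = 58
g(10) = 18
Sum = 76

76


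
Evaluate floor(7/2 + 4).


7/2 = 3.5
3.5 + 4 = 7.5
floor(7.5) = 7

7


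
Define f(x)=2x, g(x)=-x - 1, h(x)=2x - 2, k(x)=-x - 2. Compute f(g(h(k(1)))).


14


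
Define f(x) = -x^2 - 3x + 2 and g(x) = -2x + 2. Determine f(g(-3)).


g(-3) = 8
f(8) = (-1)*(8)^2 - 3*(8) + 2 = -86

-86


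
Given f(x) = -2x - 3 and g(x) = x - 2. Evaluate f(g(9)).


g(9) = 7
f(7) = -17

-17


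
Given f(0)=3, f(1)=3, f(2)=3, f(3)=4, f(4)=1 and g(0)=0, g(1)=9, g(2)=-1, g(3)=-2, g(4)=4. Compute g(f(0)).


f(0) = 3
g(3) = -2

-2


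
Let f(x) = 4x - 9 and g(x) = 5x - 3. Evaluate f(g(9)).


159


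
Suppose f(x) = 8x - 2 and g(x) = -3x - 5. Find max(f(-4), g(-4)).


f(-4) = -34
g(-4) = 7
max = 7

7


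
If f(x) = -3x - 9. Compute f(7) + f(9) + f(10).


f(7) = -30
f(9) = -36
f(10) = -39
Sum = -105

-105


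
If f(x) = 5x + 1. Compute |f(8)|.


f(8) = 41
|41| = 41

41


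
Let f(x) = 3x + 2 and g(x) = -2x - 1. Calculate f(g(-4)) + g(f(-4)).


f(g(-4)) = 23
g(f(-4)) = 19
Sum = 42

42


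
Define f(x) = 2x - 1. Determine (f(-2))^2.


25


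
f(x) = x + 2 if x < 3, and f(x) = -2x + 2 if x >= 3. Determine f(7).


7 satisfies x >= 3
f(7) = -12

-12


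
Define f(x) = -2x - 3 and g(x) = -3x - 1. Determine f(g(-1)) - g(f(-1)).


f(g(-1)) = -7
g(f(-1)) = 2
Difference = -9

-9


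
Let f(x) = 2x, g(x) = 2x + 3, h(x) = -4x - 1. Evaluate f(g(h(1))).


h(1) = -5
g(-5) = -7
f(-7) = -14

-14


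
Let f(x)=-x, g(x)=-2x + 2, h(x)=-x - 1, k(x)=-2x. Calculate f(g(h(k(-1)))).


k(-1) = 2
h(2) = -3
g(-3) = 8
f(8) = -8

-8


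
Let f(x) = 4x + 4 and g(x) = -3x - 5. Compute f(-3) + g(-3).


f(-3) = -8
g(-3) = 4
Sum = -4

-4


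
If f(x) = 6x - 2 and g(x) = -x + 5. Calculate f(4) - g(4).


21


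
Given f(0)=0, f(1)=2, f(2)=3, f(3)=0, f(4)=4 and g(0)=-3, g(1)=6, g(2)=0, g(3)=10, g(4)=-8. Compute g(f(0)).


-3


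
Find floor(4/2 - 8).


4/2 = 2
2 - 8 = -6
floor(-6) = -6

-6


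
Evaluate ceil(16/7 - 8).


16/7 = 2.2857
2.2857 - 8 = -5.7143
ceil(-5.7143) = -5

-5


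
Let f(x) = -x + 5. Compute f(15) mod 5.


f(15) = -10
-10 mod 5 = 0

0


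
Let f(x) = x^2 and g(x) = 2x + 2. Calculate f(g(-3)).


16


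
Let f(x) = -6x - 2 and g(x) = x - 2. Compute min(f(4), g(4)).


f(4) = -26
g(4) = 2
min = -26

-26


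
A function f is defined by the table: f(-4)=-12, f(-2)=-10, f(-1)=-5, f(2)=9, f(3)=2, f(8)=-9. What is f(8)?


-9


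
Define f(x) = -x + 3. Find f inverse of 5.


Solve -x + 3 = 5
x = (5 - 3) / (-1) = -2

-2


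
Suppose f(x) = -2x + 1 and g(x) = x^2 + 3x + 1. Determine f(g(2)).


-21


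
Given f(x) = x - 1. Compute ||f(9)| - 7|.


f(9) = 8
|8| = 8
|8 - 7| = 1

1


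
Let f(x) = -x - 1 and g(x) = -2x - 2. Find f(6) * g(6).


f(6) = -7
g(6) = -14
Product = 98

98


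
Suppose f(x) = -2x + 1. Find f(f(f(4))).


-29


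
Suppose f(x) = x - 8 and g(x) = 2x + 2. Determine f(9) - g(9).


f(9) = 1
g(9) = 20
Difference = -19

-19


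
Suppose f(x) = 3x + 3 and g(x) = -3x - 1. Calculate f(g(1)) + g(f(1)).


f(g(1)) = -9
g(f(1)) = -19
Sum = -28

-28


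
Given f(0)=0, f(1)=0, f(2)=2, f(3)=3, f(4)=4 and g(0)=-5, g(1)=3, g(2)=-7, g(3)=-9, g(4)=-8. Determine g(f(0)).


f(0) = 0
g(0) = -5

-5


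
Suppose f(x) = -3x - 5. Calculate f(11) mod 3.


f(11) = -38
-38 mod 3 = 1

1


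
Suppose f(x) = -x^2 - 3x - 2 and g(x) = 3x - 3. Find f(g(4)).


-110


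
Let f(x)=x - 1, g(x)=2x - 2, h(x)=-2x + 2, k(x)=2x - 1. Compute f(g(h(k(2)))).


k(2) = 3
h(3) = -4
g(-4) = -10
f(-10) = -11

-11


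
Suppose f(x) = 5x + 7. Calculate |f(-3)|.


f(-3) = -8
|-8| = 8

8


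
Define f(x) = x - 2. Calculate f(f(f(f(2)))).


f(2) = 0
f(0) = -2
f(-2) = -4
f(-4) = -6

-6


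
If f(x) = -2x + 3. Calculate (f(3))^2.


f(3) = -3
(-3)^2 = 9

9


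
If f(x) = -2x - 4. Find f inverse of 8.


Solve -2x - 4 = 8
x = (8 + 4) / (-2) = -6

-6


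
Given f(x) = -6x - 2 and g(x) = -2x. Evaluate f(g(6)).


g(6) = -12
f(-12) = 70

70


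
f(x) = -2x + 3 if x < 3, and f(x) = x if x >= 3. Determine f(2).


2 satisfies x < 3
f(2) = -1

-1


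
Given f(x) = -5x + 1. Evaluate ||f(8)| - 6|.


f(8) = -39
|-39| = 39
|39 - 6| = 33

33


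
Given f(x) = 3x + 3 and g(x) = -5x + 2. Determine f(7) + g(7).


f(7) = 24
g(7) = -33
Sum = -9

-9


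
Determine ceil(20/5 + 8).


12


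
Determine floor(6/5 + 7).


6/5 = 1.2
1.2 + 7 = 8.2
floor(8.2) = 8

8


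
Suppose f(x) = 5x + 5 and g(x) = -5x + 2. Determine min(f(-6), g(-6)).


-25


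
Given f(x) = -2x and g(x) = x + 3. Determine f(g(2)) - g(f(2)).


f(g(2)) = -10
g(f(2)) = -1
Difference = -9

-9


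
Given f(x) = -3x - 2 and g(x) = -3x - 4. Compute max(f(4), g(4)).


f(4) = -14
g(4) = -16
max = -14

-14


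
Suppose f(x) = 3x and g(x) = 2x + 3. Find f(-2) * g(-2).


f(-2) = -6
g(-2) = -1
Product = 6

6


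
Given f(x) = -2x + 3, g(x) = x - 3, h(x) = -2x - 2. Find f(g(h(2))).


21


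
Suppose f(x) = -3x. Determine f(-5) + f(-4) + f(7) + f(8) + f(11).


-51


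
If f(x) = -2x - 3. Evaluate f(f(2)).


f(2) = -7
f(-7) = 11

11


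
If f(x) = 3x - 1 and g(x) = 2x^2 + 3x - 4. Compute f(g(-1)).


g(-1) = -5
f(-5) = -16

-16


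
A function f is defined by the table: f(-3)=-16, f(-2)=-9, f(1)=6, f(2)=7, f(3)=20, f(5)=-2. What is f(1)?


6


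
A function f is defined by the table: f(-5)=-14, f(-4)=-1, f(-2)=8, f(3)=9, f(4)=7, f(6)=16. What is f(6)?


Reading from the table at x = 6

16


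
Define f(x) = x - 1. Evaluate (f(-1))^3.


f(-1) = -2
(-2)^3 = -8

-8


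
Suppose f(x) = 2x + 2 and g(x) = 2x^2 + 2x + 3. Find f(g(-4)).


g(-4) = 27
f(27) = 56

56


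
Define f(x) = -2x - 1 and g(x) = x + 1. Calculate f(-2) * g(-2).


f(-2) = 3
g(-2) = -1
Product = -3

-3


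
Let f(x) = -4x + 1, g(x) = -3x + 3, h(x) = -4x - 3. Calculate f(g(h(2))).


h(2) = -11
g(-11) = 36
f(36) = -143

-143


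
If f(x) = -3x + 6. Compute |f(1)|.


f(1) = 3
|3| = 3

3


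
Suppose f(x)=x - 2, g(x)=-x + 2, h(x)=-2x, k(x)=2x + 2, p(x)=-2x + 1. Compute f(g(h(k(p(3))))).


p(3) = -5
k(-5) = -8
h(-8) = 16
g(16) = -14
f(-14) = -16

-16


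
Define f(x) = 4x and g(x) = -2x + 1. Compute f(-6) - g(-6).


f(-6) = -24
g(-6) = 13
Difference = -37

-37


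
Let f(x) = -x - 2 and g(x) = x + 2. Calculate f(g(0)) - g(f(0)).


f(g(0)) = -4
g(f(0)) = 0
Difference = -4

-4


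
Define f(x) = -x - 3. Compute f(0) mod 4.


1


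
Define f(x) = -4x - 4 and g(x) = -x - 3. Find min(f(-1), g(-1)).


f(-1) = 0
g(-1) = -2
min = -2

-2


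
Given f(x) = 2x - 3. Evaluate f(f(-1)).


f(-1) = -5
f(-5) = -13

-13


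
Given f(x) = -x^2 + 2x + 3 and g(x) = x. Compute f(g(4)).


g(4) = 4
f(4) = (-1)*(4)^2 + 2*(4) + 3 = -5

-5


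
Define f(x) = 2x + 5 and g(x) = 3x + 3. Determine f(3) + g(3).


f(3) = 11
g(3) = 12
Sum = 23

23


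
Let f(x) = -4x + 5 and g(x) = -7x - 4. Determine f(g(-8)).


-203


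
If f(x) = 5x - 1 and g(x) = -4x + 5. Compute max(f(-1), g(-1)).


f(-1) = -6
g(-1) = 9
max = 9

9


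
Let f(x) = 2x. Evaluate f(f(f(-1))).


f(-1) = -2
f(-2) = -4
f(-4) = -8

-8


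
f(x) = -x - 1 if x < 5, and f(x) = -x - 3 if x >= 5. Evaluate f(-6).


-6 satisfies x < 5
f(-6) = 5

5


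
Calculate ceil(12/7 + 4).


12/7 = 1.7143
1.7143 + 4 = 5.7143
ceil(5.7143) = 6

6


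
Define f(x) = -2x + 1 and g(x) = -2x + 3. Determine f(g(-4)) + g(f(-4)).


f(g(-4)) = -21
g(f(-4)) = -15
Sum = -36

-36


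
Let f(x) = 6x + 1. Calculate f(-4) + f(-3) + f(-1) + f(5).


f(-4) = -23
f(-3) = -17
f(-1) = -5
f(5) = 31
Sum = -14

-14


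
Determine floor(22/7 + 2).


22/7 = 3.1429
3.1429 + 2 = 5.1429
floor(5.1429) = 5

5


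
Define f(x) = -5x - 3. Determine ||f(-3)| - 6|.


6


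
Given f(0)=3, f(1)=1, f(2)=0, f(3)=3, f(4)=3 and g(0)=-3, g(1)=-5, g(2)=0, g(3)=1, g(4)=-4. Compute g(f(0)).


f(0) = 3
g(3) = 1

1


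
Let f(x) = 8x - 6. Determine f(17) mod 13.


0


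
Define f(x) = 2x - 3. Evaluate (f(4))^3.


f(4) = 5
(5)^3 = 125

125


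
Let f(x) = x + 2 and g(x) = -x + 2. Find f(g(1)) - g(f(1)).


f(g(1)) = 3
g(f(1)) = -1
Difference = 4

4


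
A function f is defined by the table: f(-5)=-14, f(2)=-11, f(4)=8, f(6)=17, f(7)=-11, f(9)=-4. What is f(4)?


Reading from the table at x = 4

8


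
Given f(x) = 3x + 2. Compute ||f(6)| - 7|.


f(6) = 20
|20| = 20
|20 - 7| = 13

13


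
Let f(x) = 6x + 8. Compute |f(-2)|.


f(-2) = -4
|-4| = 4

4


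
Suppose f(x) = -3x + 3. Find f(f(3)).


21


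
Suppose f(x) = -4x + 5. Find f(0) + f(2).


2


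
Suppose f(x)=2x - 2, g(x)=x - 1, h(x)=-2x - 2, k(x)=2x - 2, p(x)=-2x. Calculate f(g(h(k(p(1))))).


16


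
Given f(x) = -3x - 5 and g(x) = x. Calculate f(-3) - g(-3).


7


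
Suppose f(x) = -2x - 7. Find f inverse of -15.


Solve -2x - 7 = -15
x = (-15 + 7) / (-2) = 4

4


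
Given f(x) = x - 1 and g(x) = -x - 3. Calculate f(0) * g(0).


f(0) = -1
g(0) = -3
Product = 3

3


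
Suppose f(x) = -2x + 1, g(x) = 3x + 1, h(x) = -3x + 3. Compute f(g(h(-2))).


h(-2) = 9
g(9) = 28
f(28) = -55

-55


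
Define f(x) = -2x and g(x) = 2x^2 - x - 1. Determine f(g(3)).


g(3) = 14
f(14) = -28

-28


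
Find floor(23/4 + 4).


23/4 = 5.75
5.75 + 4 = 9.75
floor(9.75) = 9

9


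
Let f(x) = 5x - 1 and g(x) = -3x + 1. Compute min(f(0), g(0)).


f(0) = -1
g(0) = 1
min = -1

-1


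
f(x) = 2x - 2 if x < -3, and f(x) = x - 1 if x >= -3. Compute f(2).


2 satisfies x >= -3
f(2) = 1

1


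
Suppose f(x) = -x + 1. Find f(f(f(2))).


f(2) = -1
f(-1) = 2
f(2) = -1

-1


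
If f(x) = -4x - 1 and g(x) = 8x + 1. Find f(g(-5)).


g(-5) = -39
f(-39) = 155

155


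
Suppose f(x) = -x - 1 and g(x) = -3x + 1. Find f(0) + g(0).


f(0) = -1
g(0) = 1
Sum = 0

0


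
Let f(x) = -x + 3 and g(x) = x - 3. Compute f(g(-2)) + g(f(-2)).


f(g(-2)) = 8
g(f(-2)) = 2
Sum = 10

10


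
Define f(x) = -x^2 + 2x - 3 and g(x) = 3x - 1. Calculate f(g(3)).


g(3) = 8
f(8) = (-1)*(8)^2 + 2*(8) - 3 = -51

-51


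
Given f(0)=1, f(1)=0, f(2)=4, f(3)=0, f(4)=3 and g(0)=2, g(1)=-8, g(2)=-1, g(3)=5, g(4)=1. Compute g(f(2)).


f(2) = 4
g(4) = 1

1


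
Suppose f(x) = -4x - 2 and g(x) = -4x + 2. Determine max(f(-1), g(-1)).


6


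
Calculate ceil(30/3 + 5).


30/3 = 10
10 + 5 = 15
ceil(15) = 15

15


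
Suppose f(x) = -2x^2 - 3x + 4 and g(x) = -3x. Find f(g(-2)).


g(-2) = 6
f(6) = (-2)*(6)^2 - 3*(6) + 4 = -86

-86


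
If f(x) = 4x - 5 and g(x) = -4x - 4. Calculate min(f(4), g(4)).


-20


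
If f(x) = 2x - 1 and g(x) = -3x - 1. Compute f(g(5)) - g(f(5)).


f(g(5)) = -33
g(f(5)) = -28
Difference = -5

-5


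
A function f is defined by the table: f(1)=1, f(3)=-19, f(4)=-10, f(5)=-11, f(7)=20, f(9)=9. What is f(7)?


Reading from the table at x = 7

20


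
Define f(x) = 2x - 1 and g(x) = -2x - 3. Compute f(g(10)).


g(10) = -23
f(-23) = -47

-47


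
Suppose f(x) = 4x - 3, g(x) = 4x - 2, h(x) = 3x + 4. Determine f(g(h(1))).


101


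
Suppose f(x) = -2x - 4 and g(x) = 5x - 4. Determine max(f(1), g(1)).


f(1) = -6
g(1) = 1
max = 1

1


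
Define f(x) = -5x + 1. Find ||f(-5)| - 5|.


f(-5) = 26
|26| = 26
|26 - 5| = 21

21


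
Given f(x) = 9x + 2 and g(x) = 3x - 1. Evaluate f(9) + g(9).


f(9) = 83
g(9) = 26
Sum = 109

109


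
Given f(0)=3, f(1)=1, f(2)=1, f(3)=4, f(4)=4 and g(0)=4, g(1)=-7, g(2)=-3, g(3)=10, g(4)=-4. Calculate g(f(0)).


f(0) = 3
g(3) = 10

10


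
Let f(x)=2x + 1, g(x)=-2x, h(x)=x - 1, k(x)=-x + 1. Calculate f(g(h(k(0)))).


1


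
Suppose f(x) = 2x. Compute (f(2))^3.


f(2) = 4
(4)^3 = 64

64


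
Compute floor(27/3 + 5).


27/3 = 9
9 + 5 = 14
floor(14) = 14

14


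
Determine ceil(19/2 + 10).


19/2 = 9.5
9.5 + 10 = 19.5
ceil(19.5) = 20

20


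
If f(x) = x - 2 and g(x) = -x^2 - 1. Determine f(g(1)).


g(1) = -2
f(-2) = -4

-4


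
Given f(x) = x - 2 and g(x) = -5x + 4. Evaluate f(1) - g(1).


0


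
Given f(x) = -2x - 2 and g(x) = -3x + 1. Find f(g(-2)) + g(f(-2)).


-21


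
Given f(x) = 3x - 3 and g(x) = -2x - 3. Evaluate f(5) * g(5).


f(5) = 12
g(5) = -13
Product = -156

-156


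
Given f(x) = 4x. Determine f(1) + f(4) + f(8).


f(1) = 4
f(4) = 16
f(8) = 32
Sum = 52

52


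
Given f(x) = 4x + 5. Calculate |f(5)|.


f(5) = 25
|25| = 25

25


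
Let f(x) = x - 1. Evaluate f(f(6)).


4


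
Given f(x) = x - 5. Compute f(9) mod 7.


f(9) = 4
4 mod 7 = 4

4


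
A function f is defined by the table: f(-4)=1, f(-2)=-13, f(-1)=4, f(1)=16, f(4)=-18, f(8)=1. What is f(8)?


Reading from the table at x = 8

1


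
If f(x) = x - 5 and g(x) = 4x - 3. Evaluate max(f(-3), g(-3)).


f(-3) = -8
g(-3) = -15
max = -8

-8


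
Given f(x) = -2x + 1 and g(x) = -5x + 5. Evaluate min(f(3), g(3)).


f(3) = -5
g(3) = -10
min = -10

-10


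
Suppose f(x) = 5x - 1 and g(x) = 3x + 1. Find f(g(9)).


g(9) = 28
f(28) = 139

139


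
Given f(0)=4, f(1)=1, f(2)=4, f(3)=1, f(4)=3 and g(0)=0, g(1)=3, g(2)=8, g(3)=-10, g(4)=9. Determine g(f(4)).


-10


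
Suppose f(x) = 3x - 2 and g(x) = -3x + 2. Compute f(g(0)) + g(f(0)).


12


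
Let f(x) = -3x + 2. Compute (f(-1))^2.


f(-1) = 5
(5)^2 = 25

25


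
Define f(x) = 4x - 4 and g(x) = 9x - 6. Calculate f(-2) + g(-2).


f(-2) = -12
g(-2) = -24
Sum = -36

-36


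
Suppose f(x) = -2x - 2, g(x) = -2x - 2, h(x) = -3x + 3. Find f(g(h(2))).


h(2) = -3
g(-3) = 4
f(4) = -10

-10


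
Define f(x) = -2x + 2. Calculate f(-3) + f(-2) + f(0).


f(-3) = 8
f(-2) = 6
f(0) = 2
Sum = 16

16


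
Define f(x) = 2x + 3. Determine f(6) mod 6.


f(6) = 15
15 mod 6 = 3

3


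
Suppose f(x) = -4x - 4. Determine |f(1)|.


f(1) = -8
|-8| = 8

8


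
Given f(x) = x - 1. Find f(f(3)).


f(3) = 2
f(2) = 1

1


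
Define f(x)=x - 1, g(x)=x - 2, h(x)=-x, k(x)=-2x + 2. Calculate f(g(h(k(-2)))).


-9


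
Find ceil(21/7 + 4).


21/7 = 3
3 + 4 = 7
ceil(7) = 7

7


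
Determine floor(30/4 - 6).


30/4 = 7.5
7.5 - 6 = 1.5
floor(1.5) = 1

1


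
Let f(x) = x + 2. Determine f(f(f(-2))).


f(-2) = 0
f(0) = 2
f(2) = 4

4


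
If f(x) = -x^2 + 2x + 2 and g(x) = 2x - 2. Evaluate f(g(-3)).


g(-3) = -8
f(-8) = (-1)*(-8)^2 + 2*(-8) + 2 = -78

-78


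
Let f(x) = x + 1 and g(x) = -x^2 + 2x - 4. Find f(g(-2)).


-11


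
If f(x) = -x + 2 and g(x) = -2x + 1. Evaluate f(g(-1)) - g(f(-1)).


f(g(-1)) = -1
g(f(-1)) = -5
Difference = 4

4


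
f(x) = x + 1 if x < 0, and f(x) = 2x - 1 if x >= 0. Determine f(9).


9 satisfies x >= 0
f(9) = 17

17


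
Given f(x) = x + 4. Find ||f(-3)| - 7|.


f(-3) = 1
|1| = 1
|1 - 7| = 6

6


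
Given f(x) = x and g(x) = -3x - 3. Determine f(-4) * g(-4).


-36


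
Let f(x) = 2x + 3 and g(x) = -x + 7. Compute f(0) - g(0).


f(0) = 3
g(0) = 7
Difference = -4

-4


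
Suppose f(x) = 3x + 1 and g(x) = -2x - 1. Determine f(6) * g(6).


f(6) = 19
g(6) = -13
Product = -247

-247


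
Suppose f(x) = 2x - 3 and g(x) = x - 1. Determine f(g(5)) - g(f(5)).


f(g(5)) = 5
g(f(5)) = 6
Difference = -1

-1


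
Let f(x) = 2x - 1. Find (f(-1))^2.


f(-1) = -3
(-3)^2 = 9

9


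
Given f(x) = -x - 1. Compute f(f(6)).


6


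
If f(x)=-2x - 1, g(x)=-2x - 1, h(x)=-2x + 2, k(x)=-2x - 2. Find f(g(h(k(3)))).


k(3) = -8
h(-8) = 18
g(18) = -37
f(-37) = 73

73


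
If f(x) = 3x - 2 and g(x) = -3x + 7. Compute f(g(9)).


g(9) = -20
f(-20) = -62

-62


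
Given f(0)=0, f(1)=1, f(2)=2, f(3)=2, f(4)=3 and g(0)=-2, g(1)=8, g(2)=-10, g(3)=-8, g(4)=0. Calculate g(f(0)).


f(0) = 0
g(0) = -2

-2


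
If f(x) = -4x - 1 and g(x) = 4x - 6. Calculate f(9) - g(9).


f(9) = -37
g(9) = 30
Difference = -67

-67


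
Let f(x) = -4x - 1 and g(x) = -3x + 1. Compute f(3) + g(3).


f(3) = -13
g(3) = -8
Sum = -21

-21


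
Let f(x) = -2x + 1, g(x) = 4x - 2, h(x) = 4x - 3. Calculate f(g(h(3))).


h(3) = 9
g(9) = 34
f(34) = -67

-67


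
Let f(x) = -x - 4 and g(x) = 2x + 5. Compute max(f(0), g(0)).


f(0) = -4
g(0) = 5
max = 5

5


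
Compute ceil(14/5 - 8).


14/5 = 2.8
2.8 - 8 = -5.2
ceil(-5.2) = -5

-5


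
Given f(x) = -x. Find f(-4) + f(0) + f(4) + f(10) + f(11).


f(-4) = 4
f(0) = 0
f(4) = -4
f(10) = -10
f(11) = -11
Sum = -21

-21


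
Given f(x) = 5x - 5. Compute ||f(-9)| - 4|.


46


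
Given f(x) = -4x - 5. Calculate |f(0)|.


f(0) = -5
|-5| = 5

5


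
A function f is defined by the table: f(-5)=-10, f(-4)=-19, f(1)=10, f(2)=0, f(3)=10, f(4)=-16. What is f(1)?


10


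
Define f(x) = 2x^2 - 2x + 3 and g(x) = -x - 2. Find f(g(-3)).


g(-3) = 1
f(1) = 2*(1)^2 - 2*(1) + 3 = 3

3


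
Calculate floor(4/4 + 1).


4/4 = 1
1 + 1 = 2
floor(2) = 2

2


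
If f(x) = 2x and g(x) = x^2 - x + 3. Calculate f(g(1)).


g(1) = 3
f(3) = 6

6


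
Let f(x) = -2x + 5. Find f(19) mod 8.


7


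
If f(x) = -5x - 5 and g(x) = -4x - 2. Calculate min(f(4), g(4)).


f(4) = -25
g(4) = -18
min = -25

-25


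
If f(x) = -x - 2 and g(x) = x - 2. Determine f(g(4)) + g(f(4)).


f(g(4)) = -4
g(f(4)) = -8
Sum = -12

-12


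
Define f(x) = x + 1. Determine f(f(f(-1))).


2


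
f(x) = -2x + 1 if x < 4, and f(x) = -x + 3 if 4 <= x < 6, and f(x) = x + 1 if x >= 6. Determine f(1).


1 satisfies x < 4
f(1) = -1

-1


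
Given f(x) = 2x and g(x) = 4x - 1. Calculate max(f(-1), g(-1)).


f(-1) = -2
g(-1) = -5
max = -2

-2


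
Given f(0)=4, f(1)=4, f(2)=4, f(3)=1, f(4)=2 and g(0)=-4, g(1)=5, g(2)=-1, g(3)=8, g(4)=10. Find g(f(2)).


f(2) = 4
g(4) = 10

10


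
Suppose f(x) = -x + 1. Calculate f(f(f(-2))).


f(-2) = 3
f(3) = -2
f(-2) = 3

3


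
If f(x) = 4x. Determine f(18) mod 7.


f(18) = 72
72 mod 7 = 2

2


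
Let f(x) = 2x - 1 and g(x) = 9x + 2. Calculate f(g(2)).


g(2) = 20
f(20) = 39

39


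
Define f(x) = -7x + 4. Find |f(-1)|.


f(-1) = 11
|11| = 11

11


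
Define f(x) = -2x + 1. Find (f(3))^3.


f(3) = -5
(-5)^3 = -125

-125


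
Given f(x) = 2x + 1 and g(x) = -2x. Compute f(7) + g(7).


f(7) = 15
g(7) = -14
Sum = 1

1


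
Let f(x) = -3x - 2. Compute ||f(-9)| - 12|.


f(-9) = 25
|25| = 25
|25 - 12| = 13

13


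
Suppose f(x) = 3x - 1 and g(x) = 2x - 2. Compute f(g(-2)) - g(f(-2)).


-3


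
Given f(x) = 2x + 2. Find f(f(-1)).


f(-1) = 0
f(0) = 2

2


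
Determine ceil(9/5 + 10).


12


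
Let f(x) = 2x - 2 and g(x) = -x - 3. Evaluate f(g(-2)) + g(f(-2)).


f(g(-2)) = -4
g(f(-2)) = 3
Sum = -1

-1


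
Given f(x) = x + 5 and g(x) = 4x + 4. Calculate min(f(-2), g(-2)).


f(-2) = 3
g(-2) = -4
min = -4

-4


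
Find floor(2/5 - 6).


2/5 = 0.4
0.4 - 6 = -5.6
floor(-5.6) = -6

-6


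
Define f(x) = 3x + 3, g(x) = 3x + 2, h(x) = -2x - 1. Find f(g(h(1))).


h(1) = -3
g(-3) = -7
f(-7) = -18

-18


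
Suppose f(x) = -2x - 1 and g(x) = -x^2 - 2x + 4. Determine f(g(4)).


g(4) = -20
f(-20) = 39

39


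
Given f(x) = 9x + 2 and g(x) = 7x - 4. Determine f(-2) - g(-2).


f(-2) = -16
g(-2) = -18
Difference = 2

2


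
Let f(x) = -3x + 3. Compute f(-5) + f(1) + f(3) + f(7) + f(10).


f(-5) = 18
f(1) = 0
f(3) = -6
f(7) = -18
f(10) = -27
Sum = -33

-33


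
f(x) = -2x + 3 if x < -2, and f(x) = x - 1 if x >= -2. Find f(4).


4 satisfies x >= -2
f(4) = 3

3


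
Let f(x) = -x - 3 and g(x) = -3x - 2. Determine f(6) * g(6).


f(6) = -9
g(6) = -20
Product = 180

180


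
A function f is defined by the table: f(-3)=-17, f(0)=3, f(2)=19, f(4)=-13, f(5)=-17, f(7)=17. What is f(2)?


Reading from the table at x = 2

19


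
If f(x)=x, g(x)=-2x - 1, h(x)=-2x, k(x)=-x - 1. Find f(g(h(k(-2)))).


k(-2) = 1
h(1) = -2
g(-2) = 3
f(3) = 3

3


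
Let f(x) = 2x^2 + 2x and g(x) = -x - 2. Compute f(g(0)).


g(0) = -2
f(-2) = 2*(-2)^2 + 2*(-2) = 4

4


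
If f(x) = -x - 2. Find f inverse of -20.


Solve -x - 2 = -20
x = (-20 + 2) / (-1) = 18

18


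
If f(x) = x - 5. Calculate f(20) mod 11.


f(20) = 15
15 mod 11 = 4

4


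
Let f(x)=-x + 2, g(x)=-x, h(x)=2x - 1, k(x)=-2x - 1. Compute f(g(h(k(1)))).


k(1) = -3
h(-3) = -7
g(-7) = 7
f(7) = -5

-5


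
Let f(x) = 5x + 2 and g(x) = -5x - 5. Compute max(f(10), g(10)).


f(10) = 52
g(10) = -55
max = 52

52


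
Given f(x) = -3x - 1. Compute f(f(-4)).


f(-4) = 11
f(11) = -34

-34


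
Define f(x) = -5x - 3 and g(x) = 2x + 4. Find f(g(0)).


g(0) = 4
f(4) = -23

-23


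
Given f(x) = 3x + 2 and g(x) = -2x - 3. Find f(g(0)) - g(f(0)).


f(g(0)) = -7
g(f(0)) = -7
Difference = 0

0


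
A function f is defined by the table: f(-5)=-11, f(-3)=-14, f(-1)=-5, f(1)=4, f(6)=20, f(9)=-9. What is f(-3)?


Reading from the table at x = -3

-14


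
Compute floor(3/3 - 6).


-5


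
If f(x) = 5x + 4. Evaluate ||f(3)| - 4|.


f(3) = 19
|19| = 19
|19 - 4| = 15

15


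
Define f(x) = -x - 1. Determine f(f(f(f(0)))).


f(0) = -1
f(-1) = 0
f(0) = -1
f(-1) = 0

0


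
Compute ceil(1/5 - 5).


-4


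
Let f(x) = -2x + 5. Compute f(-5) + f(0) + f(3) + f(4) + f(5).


f(-5) = 15
f(0) = 5
f(3) = -1
f(4) = -3
f(5) = -5
Sum = 11

11


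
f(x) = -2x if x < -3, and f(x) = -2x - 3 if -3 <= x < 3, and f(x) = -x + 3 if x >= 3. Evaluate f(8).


8 satisfies x >= 3
f(8) = -5

-5


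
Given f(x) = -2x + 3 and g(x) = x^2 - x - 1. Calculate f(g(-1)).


g(-1) = 1
f(1) = 1

1


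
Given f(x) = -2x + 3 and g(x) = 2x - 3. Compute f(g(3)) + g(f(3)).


f(g(3)) = -3
g(f(3)) = -9
Sum = -12

-12


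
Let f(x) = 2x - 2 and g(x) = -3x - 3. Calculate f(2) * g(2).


f(2) = 2
g(2) = -9
Product = -18

-18


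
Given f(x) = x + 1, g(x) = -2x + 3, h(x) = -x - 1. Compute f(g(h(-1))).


h(-1) = 0
g(0) = 3
f(3) = 4

4


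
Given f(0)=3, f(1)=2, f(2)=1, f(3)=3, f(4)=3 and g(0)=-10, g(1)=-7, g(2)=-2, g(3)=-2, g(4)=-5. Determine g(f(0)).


f(0) = 3
g(3) = -2

-2


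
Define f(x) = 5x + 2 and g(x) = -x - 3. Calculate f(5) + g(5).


f(5) = 27
g(5) = -8
Sum = 19

19


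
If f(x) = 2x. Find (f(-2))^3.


f(-2) = -4
(-4)^3 = -64

-64


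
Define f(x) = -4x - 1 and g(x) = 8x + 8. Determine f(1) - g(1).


f(1) = -5
g(1) = 16
Difference = -21

-21


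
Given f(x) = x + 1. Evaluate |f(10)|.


f(10) = 11
|11| = 11

11


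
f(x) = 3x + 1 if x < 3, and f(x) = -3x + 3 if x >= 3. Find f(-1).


-1 satisfies x < 3
f(-1) = -2

-2


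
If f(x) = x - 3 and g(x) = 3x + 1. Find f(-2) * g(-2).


25


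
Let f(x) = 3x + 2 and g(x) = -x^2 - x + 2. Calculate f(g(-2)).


2


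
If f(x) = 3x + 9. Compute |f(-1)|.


f(-1) = 6
|6| = 6

6


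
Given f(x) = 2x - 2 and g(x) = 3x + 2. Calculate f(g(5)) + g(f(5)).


f(g(5)) = 32
g(f(5)) = 26
Sum = 58

58


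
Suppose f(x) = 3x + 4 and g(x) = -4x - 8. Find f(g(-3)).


g(-3) = 4
f(4) = 16

16


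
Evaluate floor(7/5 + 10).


7/5 = 1.4
1.4 + 10 = 11.4
floor(11.4) = 11

11


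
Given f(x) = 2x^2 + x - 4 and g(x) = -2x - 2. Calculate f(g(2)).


62


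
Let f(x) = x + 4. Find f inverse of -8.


Solve x + 4 = -8
x = (-8 - 4) / 1 = -12

-12


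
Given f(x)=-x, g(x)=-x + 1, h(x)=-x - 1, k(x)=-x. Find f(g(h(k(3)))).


k(3) = -3
h(-3) = 2
g(2) = -1
f(-1) = 1

1


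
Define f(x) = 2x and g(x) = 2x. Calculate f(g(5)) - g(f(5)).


f(g(5)) = 20
g(f(5)) = 20
Difference = 0

0


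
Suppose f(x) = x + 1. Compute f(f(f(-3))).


f(-3) = -2
f(-2) = -1
f(-1) = 0

0


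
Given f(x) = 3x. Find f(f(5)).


f(5) = 15
f(15) = 45

45


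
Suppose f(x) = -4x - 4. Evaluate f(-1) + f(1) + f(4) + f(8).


-64


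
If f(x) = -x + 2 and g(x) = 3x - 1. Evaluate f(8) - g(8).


-29


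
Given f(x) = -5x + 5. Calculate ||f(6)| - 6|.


f(6) = -25
|-25| = 25
|25 - 6| = 19

19


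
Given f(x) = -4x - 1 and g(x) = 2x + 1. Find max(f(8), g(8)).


17


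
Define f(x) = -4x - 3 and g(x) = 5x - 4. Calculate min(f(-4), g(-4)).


f(-4) = 13
g(-4) = -24
min = -24

-24
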